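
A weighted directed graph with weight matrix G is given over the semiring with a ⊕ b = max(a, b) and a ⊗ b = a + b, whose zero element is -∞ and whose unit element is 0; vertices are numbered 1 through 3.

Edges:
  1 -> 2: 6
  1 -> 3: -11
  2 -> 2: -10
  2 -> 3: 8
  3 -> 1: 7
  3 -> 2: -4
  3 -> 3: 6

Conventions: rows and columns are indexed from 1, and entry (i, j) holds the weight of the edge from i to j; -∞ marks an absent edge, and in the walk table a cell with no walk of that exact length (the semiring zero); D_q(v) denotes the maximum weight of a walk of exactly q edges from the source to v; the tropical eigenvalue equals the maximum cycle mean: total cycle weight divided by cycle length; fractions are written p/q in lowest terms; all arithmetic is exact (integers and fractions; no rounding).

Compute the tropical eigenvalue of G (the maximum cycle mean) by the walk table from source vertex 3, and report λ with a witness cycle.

q=0: [-∞, -∞, 0]
q=1: [7, -4, 6]
q=2: [13, 13, 12]
q=3: [19, 19, 21]
Optimal cycle mean attained by: cycle 1->2->3->1, total 6 + 8 + 7, length 3.
Answer: λ = 7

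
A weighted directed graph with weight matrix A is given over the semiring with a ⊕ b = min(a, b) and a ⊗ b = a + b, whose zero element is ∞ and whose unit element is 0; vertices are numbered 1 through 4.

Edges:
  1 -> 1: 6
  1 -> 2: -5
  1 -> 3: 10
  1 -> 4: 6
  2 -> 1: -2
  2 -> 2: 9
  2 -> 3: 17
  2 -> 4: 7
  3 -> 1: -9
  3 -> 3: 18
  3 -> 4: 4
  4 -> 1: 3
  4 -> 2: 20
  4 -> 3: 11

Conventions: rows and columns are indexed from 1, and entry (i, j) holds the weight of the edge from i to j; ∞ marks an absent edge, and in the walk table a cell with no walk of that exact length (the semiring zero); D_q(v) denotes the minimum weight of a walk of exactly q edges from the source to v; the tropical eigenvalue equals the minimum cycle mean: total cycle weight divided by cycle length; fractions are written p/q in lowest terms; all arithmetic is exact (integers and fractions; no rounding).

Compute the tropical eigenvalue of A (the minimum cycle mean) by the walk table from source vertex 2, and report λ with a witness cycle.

q=0: [∞, 0, ∞, ∞]
q=1: [-2, 9, 17, 7]
q=2: [4, -7, 8, 4]
q=3: [-9, -1, 10, 0]
q=4: [-3, -14, 1, -3]
Optimal cycle mean attained by: cycle 1->2->1, total (-5) + (-2), length 2.
Answer: λ = -7/2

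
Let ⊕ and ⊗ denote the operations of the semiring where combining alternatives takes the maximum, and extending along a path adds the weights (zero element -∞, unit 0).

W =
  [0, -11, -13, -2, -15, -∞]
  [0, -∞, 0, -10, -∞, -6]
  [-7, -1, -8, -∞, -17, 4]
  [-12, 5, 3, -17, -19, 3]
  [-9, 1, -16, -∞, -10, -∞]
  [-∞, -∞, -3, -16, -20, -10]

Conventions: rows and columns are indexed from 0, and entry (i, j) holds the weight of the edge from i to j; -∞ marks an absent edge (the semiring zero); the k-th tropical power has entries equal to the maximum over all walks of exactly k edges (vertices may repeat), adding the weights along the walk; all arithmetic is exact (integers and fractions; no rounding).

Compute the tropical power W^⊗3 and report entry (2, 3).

W^⊗2:
  [0, 3, 1, -2, -15, 1]
  [0, -1, -7, -2, -15, 4]
  [-1, -9, 1, -9, -16, -4]
  [5, 2, 5, -5, -14, 7]
  [1, -9, 1, -9, -20, -5]
  [-10, -4, -11, -26, -20, 1]
W^⊗3:
  [3, 3, 3, -2, -15, 5]
  [0, 3, 1, -2, -15, 1]
  [-1, 0, -6, -3, -16, 5]
  [5, 4, 4, 3, -10, 9]
  [1, 0, -6, -1, -14, 5]
  [-4, -12, -2, -12, -19, -7]
Key observation: the optimum is the walk 2->1->0->3, with weight (-1) + 0 + (-2) = -3.
Optimal value attained by: walk 2->1->0->3.
Answer: (W^⊗3)[2][3] = -3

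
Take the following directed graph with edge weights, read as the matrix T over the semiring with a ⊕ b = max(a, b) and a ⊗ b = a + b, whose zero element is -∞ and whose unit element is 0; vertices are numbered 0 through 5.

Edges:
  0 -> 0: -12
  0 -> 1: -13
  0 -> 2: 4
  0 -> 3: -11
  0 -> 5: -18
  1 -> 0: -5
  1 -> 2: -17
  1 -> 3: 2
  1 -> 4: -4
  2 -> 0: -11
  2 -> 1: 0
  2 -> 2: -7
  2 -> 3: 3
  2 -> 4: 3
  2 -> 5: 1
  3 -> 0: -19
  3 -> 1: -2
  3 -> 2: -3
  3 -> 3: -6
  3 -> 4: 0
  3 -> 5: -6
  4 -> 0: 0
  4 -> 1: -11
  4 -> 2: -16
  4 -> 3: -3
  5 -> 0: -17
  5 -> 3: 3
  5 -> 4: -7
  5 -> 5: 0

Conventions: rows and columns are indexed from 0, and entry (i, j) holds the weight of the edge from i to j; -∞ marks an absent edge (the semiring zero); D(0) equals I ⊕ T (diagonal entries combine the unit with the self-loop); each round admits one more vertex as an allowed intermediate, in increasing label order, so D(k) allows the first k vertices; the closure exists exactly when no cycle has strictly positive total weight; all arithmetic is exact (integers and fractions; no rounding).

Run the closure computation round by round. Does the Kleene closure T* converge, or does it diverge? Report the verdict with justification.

D(0):
  [0, -13, 4, -11, -∞, -18]
  [-5, 0, -17, 2, -4, -∞]
  [-11, 0, 0, 3, 3, 1]
  [-19, -2, -3, 0, 0, -6]
  [0, -11, -16, -3, 0, -∞]
  [-17, -∞, -∞, 3, -7, 0]
D(1):
  [0, -13, 4, -11, -∞, -18]
  [-5, 0, -1, 2, -4, -23]
  [-11, 0, 0, 3, 3, 1]
  [-19, -2, -3, 0, 0, -6]
  [0, -11, 4, -3, 0, -18]
  [-17, -30, -13, 3, -7, 0]
D(2):
  [0, -13, 4, -11, -17, -18]
  [-5, 0, -1, 2, -4, -23]
  [-5, 0, 0, 3, 3, 1]
  [-7, -2, -3, 0, 0, -6]
  [0, -11, 4, -3, 0, -18]
  [-17, -30, -13, 3, -7, 0]
Detection: at round 3, diagonal entry (4, 4) turns strictly positive.
Key observation: the cycle 4->0->2->4 has total weight 0 + 4 + 3, which is strictly positive.
Answer: DIVERGES — positive cycle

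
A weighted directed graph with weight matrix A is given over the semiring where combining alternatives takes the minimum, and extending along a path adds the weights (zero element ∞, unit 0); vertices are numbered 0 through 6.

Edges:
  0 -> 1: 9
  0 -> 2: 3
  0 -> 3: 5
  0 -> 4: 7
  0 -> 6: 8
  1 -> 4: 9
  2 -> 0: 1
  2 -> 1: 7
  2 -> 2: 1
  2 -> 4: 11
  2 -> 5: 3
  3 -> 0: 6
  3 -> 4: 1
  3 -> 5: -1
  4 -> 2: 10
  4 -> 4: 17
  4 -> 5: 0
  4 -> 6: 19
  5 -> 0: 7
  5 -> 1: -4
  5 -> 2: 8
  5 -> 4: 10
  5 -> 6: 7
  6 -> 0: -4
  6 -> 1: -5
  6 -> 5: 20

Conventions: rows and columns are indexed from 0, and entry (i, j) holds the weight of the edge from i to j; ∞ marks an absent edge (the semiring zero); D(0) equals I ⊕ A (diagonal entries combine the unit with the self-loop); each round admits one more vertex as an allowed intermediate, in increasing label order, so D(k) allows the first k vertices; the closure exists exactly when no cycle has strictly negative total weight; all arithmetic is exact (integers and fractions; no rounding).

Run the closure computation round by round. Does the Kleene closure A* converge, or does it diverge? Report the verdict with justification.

D(0):
  [0, 9, 3, 5, 7, ∞, 8]
  [∞, 0, ∞, ∞, 9, ∞, ∞]
  [1, 7, 0, ∞, 11, 3, ∞]
  [6, ∞, ∞, 0, 1, -1, ∞]
  [∞, ∞, 10, ∞, 0, 0, 19]
  [7, -4, 8, ∞, 10, 0, 7]
  [-4, -5, ∞, ∞, ∞, 20, 0]
D(1):
  [0, 9, 3, 5, 7, ∞, 8]
  [∞, 0, ∞, ∞, 9, ∞, ∞]
  [1, 7, 0, 6, 8, 3, 9]
  [6, 15, 9, 0, 1, -1, 14]
  [∞, ∞, 10, ∞, 0, 0, 19]
  [7, -4, 8, 12, 10, 0, 7]
  [-4, -5, -1, 1, 3, 20, 0]
D(2):
  [0, 9, 3, 5, 7, ∞, 8]
  [∞, 0, ∞, ∞, 9, ∞, ∞]
  [1, 7, 0, 6, 8, 3, 9]
  [6, 15, 9, 0, 1, -1, 14]
  [∞, ∞, 10, ∞, 0, 0, 19]
  [7, -4, 8, 12, 5, 0, 7]
  [-4, -5, -1, 1, 3, 20, 0]
D(3):
  [0, 9, 3, 5, 7, 6, 8]
  [∞, 0, ∞, ∞, 9, ∞, ∞]
  [1, 7, 0, 6, 8, 3, 9]
  [6, 15, 9, 0, 1, -1, 14]
  [11, 17, 10, 16, 0, 0, 19]
  [7, -4, 8, 12, 5, 0, 7]
  [-4, -5, -1, 1, 3, 2, 0]
D(4):
  [0, 9, 3, 5, 6, 4, 8]
  [∞, 0, ∞, ∞, 9, ∞, ∞]
  [1, 7, 0, 6, 7, 3, 9]
  [6, 15, 9, 0, 1, -1, 14]
  [11, 17, 10, 16, 0, 0, 19]
  [7, -4, 8, 12, 5, 0, 7]
  [-4, -5, -1, 1, 2, 0, 0]
D(5):
  [0, 9, 3, 5, 6, 4, 8]
  [20, 0, 19, 25, 9, 9, 28]
  [1, 7, 0, 6, 7, 3, 9]
  [6, 15, 9, 0, 1, -1, 14]
  [11, 17, 10, 16, 0, 0, 19]
  [7, -4, 8, 12, 5, 0, 7]
  [-4, -5, -1, 1, 2, 0, 0]
D(6):
  [0, 0, 3, 5, 6, 4, 8]
  [16, 0, 17, 21, 9, 9, 16]
  [1, -1, 0, 6, 7, 3, 9]
  [6, -5, 7, 0, 1, -1, 6]
  [7, -4, 8, 12, 0, 0, 7]
  [7, -4, 8, 12, 5, 0, 7]
  [-4, -5, -1, 1, 2, 0, 0]
D(7):
  [0, 0, 3, 5, 6, 4, 8]
  [12, 0, 15, 17, 9, 9, 16]
  [1, -1, 0, 6, 7, 3, 9]
  [2, -5, 5, 0, 1, -1, 6]
  [3, -4, 6, 8, 0, 0, 7]
  [3, -4, 6, 8, 5, 0, 7]
  [-4, -5, -1, 1, 2, 0, 0]
Key observation: every diagonal entry stays at the unit through all rounds, so no improving cycle exists.
Answer: CONVERGES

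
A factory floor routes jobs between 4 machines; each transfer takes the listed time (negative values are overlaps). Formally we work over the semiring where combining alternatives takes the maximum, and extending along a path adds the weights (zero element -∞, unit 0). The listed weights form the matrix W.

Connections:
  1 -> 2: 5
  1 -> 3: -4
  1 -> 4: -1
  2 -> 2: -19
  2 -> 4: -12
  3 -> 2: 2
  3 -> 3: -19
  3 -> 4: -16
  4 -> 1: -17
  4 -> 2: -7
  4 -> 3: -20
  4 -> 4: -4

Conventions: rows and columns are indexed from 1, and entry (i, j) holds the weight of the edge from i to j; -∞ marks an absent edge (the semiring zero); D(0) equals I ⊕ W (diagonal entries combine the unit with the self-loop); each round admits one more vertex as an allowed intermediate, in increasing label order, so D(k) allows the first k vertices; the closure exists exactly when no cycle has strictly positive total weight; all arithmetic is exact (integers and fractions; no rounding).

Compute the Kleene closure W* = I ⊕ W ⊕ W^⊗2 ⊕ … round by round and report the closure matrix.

D(0):
  [0, 5, -4, -1]
  [-∞, 0, -∞, -12]
  [-∞, 2, 0, -16]
  [-17, -7, -20, 0]
D(1):
  [0, 5, -4, -1]
  [-∞, 0, -∞, -12]
  [-∞, 2, 0, -16]
  [-17, -7, -20, 0]
D(2):
  [0, 5, -4, -1]
  [-∞, 0, -∞, -12]
  [-∞, 2, 0, -10]
  [-17, -7, -20, 0]
D(3):
  [0, 5, -4, -1]
  [-∞, 0, -∞, -12]
  [-∞, 2, 0, -10]
  [-17, -7, -20, 0]
D(4):
  [0, 5, -4, -1]
  [-29, 0, -32, -12]
  [-27, 2, 0, -10]
  [-17, -7, -20, 0]
Answer: W* = [[0, 5, -4, -1], [-29, 0, -32, -12], [-27, 2, 0, -10], [-17, -7, -20, 0]]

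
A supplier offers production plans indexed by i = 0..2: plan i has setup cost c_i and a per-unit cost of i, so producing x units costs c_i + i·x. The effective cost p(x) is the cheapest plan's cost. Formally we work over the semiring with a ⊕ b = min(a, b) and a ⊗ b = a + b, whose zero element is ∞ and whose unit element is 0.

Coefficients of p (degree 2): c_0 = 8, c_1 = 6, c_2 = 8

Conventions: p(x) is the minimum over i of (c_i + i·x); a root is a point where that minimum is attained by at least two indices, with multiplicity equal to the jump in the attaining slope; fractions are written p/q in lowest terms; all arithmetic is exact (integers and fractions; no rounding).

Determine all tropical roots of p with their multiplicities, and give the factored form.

hull edge (i=0, c=8) to (i=1, c=6): slope -2, span 1
hull edge (i=1, c=6) to (i=2, c=8): slope 2, span 1
Factored form: p(x) = 8 ⊗ (x ⊕ (-2)) ⊗ (x ⊕ 2)
Answer: roots = -2 (mult 1), 2 (mult 1)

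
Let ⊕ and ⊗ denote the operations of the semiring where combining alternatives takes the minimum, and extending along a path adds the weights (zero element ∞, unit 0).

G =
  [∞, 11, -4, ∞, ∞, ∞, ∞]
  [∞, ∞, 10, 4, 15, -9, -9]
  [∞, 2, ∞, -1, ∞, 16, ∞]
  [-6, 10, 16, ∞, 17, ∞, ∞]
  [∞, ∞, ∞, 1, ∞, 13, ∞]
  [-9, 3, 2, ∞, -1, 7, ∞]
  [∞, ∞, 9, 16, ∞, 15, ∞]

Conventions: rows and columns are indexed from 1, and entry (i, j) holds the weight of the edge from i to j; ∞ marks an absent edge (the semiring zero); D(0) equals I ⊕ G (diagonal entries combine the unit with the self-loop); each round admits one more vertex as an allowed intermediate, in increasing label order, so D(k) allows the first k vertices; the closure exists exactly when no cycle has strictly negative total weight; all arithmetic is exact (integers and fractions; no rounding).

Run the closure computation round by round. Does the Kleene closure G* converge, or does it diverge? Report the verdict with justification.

D(0):
  [0, 11, -4, ∞, ∞, ∞, ∞]
  [∞, 0, 10, 4, 15, -9, -9]
  [∞, 2, 0, -1, ∞, 16, ∞]
  [-6, 10, 16, 0, 17, ∞, ∞]
  [∞, ∞, ∞, 1, 0, 13, ∞]
  [-9, 3, 2, ∞, -1, 0, ∞]
  [∞, ∞, 9, 16, ∞, 15, 0]
D(1):
  [0, 11, -4, ∞, ∞, ∞, ∞]
  [∞, 0, 10, 4, 15, -9, -9]
  [∞, 2, 0, -1, ∞, 16, ∞]
  [-6, 5, -10, 0, 17, ∞, ∞]
  [∞, ∞, ∞, 1, 0, 13, ∞]
  [-9, 2, -13, ∞, -1, 0, ∞]
  [∞, ∞, 9, 16, ∞, 15, 0]
Detection: at round 2, diagonal entry (6, 6) turns strictly negative.
Key observation: the cycle 6->1->2->6 has total weight (-9) + 11 + (-9), which is strictly negative.
Answer: DIVERGES — negative cycle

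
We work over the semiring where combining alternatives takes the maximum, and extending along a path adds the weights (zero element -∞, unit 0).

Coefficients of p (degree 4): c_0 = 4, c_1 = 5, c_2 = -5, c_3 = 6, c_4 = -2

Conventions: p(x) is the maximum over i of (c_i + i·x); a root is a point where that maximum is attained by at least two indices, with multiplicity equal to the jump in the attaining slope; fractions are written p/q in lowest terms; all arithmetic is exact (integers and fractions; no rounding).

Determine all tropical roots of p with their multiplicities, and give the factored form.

hull edge (i=0, c=4) to (i=1, c=5): slope 1, span 1
hull edge (i=1, c=5) to (i=3, c=6): slope 1/2, span 2
hull edge (i=3, c=6) to (i=4, c=-2): slope -8, span 1
Factored form: p(x) = -2 ⊗ (x ⊕ (-1)) ⊗ (x ⊕ (-1/2)) ⊗ (x ⊕ (-1/2)) ⊗ (x ⊕ 8)
Answer: roots = -1 (mult 1), -1/2 (mult 2), 8 (mult 1)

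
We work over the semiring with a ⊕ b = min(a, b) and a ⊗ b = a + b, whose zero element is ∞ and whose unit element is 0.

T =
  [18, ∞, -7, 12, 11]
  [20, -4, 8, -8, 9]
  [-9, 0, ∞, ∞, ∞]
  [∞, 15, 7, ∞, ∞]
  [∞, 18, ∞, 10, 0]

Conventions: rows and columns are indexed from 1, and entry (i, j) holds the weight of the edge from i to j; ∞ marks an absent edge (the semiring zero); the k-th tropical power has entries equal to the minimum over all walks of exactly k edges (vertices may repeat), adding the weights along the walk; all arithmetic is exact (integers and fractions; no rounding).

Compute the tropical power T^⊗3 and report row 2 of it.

T^⊗2:
  [-16, -7, 11, 21, 11]
  [-1, -8, -1, -12, 5]
  [9, -4, -16, -8, 2]
  [-2, 7, 23, 7, 24]
  [38, 14, 17, 10, 0]
T^⊗3:
  [2, -11, -23, -15, -5]
  [-10, -12, -8, -16, 1]
  [-25, -16, -1, -12, 2]
  [14, 3, -9, -1, 9]
  [8, 10, 17, 6, 0]
Answer: row 2 of T^⊗3 = [-10, -12, -8, -16, 1]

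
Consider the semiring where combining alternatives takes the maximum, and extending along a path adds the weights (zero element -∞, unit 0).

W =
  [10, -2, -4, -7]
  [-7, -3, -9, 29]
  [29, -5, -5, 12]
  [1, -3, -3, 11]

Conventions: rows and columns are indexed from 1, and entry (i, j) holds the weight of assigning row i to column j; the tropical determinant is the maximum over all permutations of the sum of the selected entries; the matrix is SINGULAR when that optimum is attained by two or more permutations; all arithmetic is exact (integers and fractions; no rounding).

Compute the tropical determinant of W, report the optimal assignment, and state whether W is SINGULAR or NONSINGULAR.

σ = (1, 2, 3, 4): 10 + (-3) + (-5) + 11 = 13
σ = (1, 2, 4, 3): 10 + (-3) + 12 + (-3) = 16
σ = (1, 3, 2, 4): 10 + (-9) + (-5) + 11 = 7
σ = (1, 3, 4, 2): 10 + (-9) + 12 + (-3) = 10
σ = (1, 4, 2, 3): 10 + 29 + (-5) + (-3) = 31
σ = (1, 4, 3, 2): 10 + 29 + (-5) + (-3) = 31
σ = (2, 1, 3, 4): (-2) + (-7) + (-5) + 11 = -3
σ = (2, 1, 4, 3): (-2) + (-7) + 12 + (-3) = 0
σ = (2, 3, 1, 4): (-2) + (-9) + 29 + 11 = 29
σ = (2, 3, 4, 1): (-2) + (-9) + 12 + 1 = 2
σ = (2, 4, 1, 3): (-2) + 29 + 29 + (-3) = 53
σ = (2, 4, 3, 1): (-2) + 29 + (-5) + 1 = 23
σ = (3, 1, 2, 4): (-4) + (-7) + (-5) + 11 = -5
σ = (3, 1, 4, 2): (-4) + (-7) + 12 + (-3) = -2
σ = (3, 2, 1, 4): (-4) + (-3) + 29 + 11 = 33
σ = (3, 2, 4, 1): (-4) + (-3) + 12 + 1 = 6
σ = (3, 4, 1, 2): (-4) + 29 + 29 + (-3) = 51
σ = (3, 4, 2, 1): (-4) + 29 + (-5) + 1 = 21
σ = (4, 1, 2, 3): (-7) + (-7) + (-5) + (-3) = -22
σ = (4, 1, 3, 2): (-7) + (-7) + (-5) + (-3) = -22
σ = (4, 2, 1, 3): (-7) + (-3) + 29 + (-3) = 16
σ = (4, 2, 3, 1): (-7) + (-3) + (-5) + 1 = -14
σ = (4, 3, 1, 2): (-7) + (-9) + 29 + (-3) = 10
σ = (4, 3, 2, 1): (-7) + (-9) + (-5) + 1 = -20
Optimal value attained by: σ = (2, 4, 1, 3).
Answer: det⊕(W) = 53; verdict: NONSINGULAR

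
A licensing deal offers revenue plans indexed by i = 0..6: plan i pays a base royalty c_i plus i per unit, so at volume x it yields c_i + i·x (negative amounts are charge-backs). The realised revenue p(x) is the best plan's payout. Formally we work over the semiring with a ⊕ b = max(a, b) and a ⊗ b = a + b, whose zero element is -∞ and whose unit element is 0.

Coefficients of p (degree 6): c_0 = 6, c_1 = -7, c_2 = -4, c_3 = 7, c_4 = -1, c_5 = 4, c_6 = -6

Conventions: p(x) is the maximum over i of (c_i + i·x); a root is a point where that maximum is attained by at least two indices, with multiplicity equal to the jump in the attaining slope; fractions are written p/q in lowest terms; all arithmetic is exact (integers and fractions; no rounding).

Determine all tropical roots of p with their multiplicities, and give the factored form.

hull edge (i=0, c=6) to (i=3, c=7): slope 1/3, span 3
hull edge (i=3, c=7) to (i=5, c=4): slope -3/2, span 2
hull edge (i=5, c=4) to (i=6, c=-6): slope -10, span 1
Factored form: p(x) = -6 ⊗ (x ⊕ (-1/3)) ⊗ (x ⊕ (-1/3)) ⊗ (x ⊕ (-1/3)) ⊗ (x ⊕ 3/2) ⊗ (x ⊕ 3/2) ⊗ (x ⊕ 10)
Answer: roots = -1/3 (mult 3), 3/2 (mult 2), 10 (mult 1)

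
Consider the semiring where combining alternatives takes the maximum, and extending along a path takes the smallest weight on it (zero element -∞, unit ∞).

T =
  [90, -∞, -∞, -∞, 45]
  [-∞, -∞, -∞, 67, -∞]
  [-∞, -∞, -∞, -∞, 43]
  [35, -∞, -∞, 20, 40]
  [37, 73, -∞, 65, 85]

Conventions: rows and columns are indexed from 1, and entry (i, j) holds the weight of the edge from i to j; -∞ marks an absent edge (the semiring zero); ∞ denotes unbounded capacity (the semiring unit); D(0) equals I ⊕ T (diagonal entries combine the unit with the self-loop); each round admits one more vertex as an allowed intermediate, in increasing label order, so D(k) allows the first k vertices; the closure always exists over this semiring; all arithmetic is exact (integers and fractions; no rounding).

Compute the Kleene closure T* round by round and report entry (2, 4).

D(0):
  [∞, -∞, -∞, -∞, 45]
  [-∞, ∞, -∞, 67, -∞]
  [-∞, -∞, ∞, -∞, 43]
  [35, -∞, -∞, ∞, 40]
  [37, 73, -∞, 65, ∞]
D(1):
  [∞, -∞, -∞, -∞, 45]
  [-∞, ∞, -∞, 67, -∞]
  [-∞, -∞, ∞, -∞, 43]
  [35, -∞, -∞, ∞, 40]
  [37, 73, -∞, 65, ∞]
D(2):
  [∞, -∞, -∞, -∞, 45]
  [-∞, ∞, -∞, 67, -∞]
  [-∞, -∞, ∞, -∞, 43]
  [35, -∞, -∞, ∞, 40]
  [37, 73, -∞, 67, ∞]
D(3):
  [∞, -∞, -∞, -∞, 45]
  [-∞, ∞, -∞, 67, -∞]
  [-∞, -∞, ∞, -∞, 43]
  [35, -∞, -∞, ∞, 40]
  [37, 73, -∞, 67, ∞]
D(4):
  [∞, -∞, -∞, -∞, 45]
  [35, ∞, -∞, 67, 40]
  [-∞, -∞, ∞, -∞, 43]
  [35, -∞, -∞, ∞, 40]
  [37, 73, -∞, 67, ∞]
D(5):
  [∞, 45, -∞, 45, 45]
  [37, ∞, -∞, 67, 40]
  [37, 43, ∞, 43, 43]
  [37, 40, -∞, ∞, 40]
  [37, 73, -∞, 67, ∞]
Answer: T*[2][4] = 67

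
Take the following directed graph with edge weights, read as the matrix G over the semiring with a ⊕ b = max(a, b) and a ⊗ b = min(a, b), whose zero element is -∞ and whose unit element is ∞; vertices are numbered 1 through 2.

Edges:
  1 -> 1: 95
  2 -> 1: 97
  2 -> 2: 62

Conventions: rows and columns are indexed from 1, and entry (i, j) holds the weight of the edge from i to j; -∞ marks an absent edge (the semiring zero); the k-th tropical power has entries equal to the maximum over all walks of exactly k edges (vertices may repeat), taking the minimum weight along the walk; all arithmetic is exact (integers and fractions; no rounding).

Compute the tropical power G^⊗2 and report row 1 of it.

G^⊗2:
  [95, -∞]
  [95, 62]
Answer: row 1 of G^⊗2 = [95, -∞]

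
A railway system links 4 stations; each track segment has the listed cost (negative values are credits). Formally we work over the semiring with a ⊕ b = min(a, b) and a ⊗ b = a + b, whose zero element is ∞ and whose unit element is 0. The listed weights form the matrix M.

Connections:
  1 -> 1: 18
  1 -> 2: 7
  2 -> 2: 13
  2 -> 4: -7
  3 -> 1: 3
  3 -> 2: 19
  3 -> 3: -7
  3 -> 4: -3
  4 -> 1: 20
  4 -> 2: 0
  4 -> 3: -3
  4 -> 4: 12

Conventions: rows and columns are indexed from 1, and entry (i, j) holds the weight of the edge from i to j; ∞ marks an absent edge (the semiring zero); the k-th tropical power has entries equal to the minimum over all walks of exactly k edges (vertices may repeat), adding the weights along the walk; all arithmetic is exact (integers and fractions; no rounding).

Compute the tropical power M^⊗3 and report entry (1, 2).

M^⊗2:
  [36, 20, ∞, 0]
  [13, -7, -10, 5]
  [-4, -3, -14, -10]
  [0, 12, -10, -7]
M^⊗3:
  [20, 0, -3, 12]
  [-7, 5, -17, -14]
  [-11, -10, -21, -17]
  [-7, -7, -17, -13]
Key observation: the optimum is the walk 1->2->4->2, with weight 7 + (-7) + 0 = 0.
Optimal value attained by: walk 1->2->4->2.
Answer: (M^⊗3)[1][2] = 0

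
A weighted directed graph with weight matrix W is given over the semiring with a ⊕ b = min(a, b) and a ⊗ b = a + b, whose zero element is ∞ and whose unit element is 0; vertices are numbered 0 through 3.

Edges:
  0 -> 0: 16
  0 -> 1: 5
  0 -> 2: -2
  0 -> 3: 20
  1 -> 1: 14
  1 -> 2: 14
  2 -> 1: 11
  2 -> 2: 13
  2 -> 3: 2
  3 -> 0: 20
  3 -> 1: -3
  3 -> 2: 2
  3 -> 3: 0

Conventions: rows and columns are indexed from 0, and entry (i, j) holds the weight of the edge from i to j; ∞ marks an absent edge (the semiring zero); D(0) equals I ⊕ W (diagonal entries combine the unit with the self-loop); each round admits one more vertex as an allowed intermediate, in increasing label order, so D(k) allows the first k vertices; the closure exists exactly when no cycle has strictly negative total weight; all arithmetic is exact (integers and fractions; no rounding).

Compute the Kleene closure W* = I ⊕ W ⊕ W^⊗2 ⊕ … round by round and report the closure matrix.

D(0):
  [0, 5, -2, 20]
  [∞, 0, 14, ∞]
  [∞, 11, 0, 2]
  [20, -3, 2, 0]
D(1):
  [0, 5, -2, 20]
  [∞, 0, 14, ∞]
  [∞, 11, 0, 2]
  [20, -3, 2, 0]
D(2):
  [0, 5, -2, 20]
  [∞, 0, 14, ∞]
  [∞, 11, 0, 2]
  [20, -3, 2, 0]
D(3):
  [0, 5, -2, 0]
  [∞, 0, 14, 16]
  [∞, 11, 0, 2]
  [20, -3, 2, 0]
D(4):
  [0, -3, -2, 0]
  [36, 0, 14, 16]
  [22, -1, 0, 2]
  [20, -3, 2, 0]
Answer: W* = [[0, -3, -2, 0], [36, 0, 14, 16], [22, -1, 0, 2], [20, -3, 2, 0]]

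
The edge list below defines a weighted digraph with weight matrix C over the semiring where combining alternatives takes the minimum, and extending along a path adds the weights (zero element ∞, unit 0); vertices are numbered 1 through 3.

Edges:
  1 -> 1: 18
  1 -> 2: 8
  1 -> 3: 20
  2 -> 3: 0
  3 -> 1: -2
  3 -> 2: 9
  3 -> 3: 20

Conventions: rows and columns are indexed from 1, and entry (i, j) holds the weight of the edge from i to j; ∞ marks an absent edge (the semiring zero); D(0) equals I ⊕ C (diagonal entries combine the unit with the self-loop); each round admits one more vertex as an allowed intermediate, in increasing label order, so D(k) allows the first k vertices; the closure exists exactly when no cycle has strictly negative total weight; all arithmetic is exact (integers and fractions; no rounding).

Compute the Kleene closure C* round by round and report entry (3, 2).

D(0):
  [0, 8, 20]
  [∞, 0, 0]
  [-2, 9, 0]
D(1):
  [0, 8, 20]
  [∞, 0, 0]
  [-2, 6, 0]
D(2):
  [0, 8, 8]
  [∞, 0, 0]
  [-2, 6, 0]
D(3):
  [0, 8, 8]
  [-2, 0, 0]
  [-2, 6, 0]
Answer: C*[3][2] = 6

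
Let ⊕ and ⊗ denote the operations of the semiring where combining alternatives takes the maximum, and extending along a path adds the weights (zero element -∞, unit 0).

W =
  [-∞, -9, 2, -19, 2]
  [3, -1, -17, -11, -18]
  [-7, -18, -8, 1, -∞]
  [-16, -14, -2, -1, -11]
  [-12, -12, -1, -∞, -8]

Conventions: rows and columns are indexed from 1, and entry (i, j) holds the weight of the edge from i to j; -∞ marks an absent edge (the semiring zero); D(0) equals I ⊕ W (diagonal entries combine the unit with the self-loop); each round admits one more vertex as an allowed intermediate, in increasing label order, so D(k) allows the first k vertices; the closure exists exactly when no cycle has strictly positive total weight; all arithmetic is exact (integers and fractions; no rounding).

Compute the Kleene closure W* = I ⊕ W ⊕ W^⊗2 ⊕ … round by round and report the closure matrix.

D(0):
  [0, -9, 2, -19, 2]
  [3, 0, -17, -11, -18]
  [-7, -18, 0, 1, -∞]
  [-16, -14, -2, 0, -11]
  [-12, -12, -1, -∞, 0]
D(1):
  [0, -9, 2, -19, 2]
  [3, 0, 5, -11, 5]
  [-7, -16, 0, 1, -5]
  [-16, -14, -2, 0, -11]
  [-12, -12, -1, -31, 0]
D(2):
  [0, -9, 2, -19, 2]
  [3, 0, 5, -11, 5]
  [-7, -16, 0, 1, -5]
  [-11, -14, -2, 0, -9]
  [-9, -12, -1, -23, 0]
D(3):
  [0, -9, 2, 3, 2]
  [3, 0, 5, 6, 5]
  [-7, -16, 0, 1, -5]
  [-9, -14, -2, 0, -7]
  [-8, -12, -1, 0, 0]
D(4):
  [0, -9, 2, 3, 2]
  [3, 0, 5, 6, 5]
  [-7, -13, 0, 1, -5]
  [-9, -14, -2, 0, -7]
  [-8, -12, -1, 0, 0]
D(5):
  [0, -9, 2, 3, 2]
  [3, 0, 5, 6, 5]
  [-7, -13, 0, 1, -5]
  [-9, -14, -2, 0, -7]
  [-8, -12, -1, 0, 0]
Answer: W* = [[0, -9, 2, 3, 2], [3, 0, 5, 6, 5], [-7, -13, 0, 1, -5], [-9, -14, -2, 0, -7], [-8, -12, -1, 0, 0]]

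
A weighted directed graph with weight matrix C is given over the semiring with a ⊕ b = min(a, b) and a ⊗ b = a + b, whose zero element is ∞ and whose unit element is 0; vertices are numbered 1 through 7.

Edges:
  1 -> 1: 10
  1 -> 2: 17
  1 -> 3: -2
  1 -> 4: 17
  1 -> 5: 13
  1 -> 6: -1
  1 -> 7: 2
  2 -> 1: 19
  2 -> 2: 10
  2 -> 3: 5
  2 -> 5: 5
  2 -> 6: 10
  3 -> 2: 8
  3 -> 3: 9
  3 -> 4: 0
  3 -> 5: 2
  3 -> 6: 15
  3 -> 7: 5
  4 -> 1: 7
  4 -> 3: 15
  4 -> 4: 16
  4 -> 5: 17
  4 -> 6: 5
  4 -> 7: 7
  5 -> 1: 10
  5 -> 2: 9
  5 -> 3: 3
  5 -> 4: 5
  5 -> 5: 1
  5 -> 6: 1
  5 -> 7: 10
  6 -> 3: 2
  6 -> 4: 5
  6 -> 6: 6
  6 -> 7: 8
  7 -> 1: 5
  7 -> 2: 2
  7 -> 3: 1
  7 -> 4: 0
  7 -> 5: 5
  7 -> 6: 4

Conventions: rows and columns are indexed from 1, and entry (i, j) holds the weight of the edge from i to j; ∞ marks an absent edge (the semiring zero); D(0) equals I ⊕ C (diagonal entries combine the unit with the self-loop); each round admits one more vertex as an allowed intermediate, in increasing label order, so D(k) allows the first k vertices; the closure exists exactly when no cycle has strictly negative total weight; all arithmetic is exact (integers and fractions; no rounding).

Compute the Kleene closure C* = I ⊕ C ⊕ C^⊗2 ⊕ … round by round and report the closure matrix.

D(0):
  [0, 17, -2, 17, 13, -1, 2]
  [19, 0, 5, ∞, 5, 10, ∞]
  [∞, 8, 0, 0, 2, 15, 5]
  [7, ∞, 15, 0, 17, 5, 7]
  [10, 9, 3, 5, 0, 1, 10]
  [∞, ∞, 2, 5, ∞, 0, 8]
  [5, 2, 1, 0, 5, 4, 0]
D(1):
  [0, 17, -2, 17, 13, -1, 2]
  [19, 0, 5, 36, 5, 10, 21]
  [∞, 8, 0, 0, 2, 15, 5]
  [7, 24, 5, 0, 17, 5, 7]
  [10, 9, 3, 5, 0, 1, 10]
  [∞, ∞, 2, 5, ∞, 0, 8]
  [5, 2, 1, 0, 5, 4, 0]
D(2):
  [0, 17, -2, 17, 13, -1, 2]
  [19, 0, 5, 36, 5, 10, 21]
  [27, 8, 0, 0, 2, 15, 5]
  [7, 24, 5, 0, 17, 5, 7]
  [10, 9, 3, 5, 0, 1, 10]
  [∞, ∞, 2, 5, ∞, 0, 8]
  [5, 2, 1, 0, 5, 4, 0]
D(3):
  [0, 6, -2, -2, 0, -1, 2]
  [19, 0, 5, 5, 5, 10, 10]
  [27, 8, 0, 0, 2, 15, 5]
  [7, 13, 5, 0, 7, 5, 7]
  [10, 9, 3, 3, 0, 1, 8]
  [29, 10, 2, 2, 4, 0, 7]
  [5, 2, 1, 0, 3, 4, 0]
D(4):
  [0, 6, -2, -2, 0, -1, 2]
  [12, 0, 5, 5, 5, 10, 10]
  [7, 8, 0, 0, 2, 5, 5]
  [7, 13, 5, 0, 7, 5, 7]
  [10, 9, 3, 3, 0, 1, 8]
  [9, 10, 2, 2, 4, 0, 7]
  [5, 2, 1, 0, 3, 4, 0]
D(5):
  [0, 6, -2, -2, 0, -1, 2]
  [12, 0, 5, 5, 5, 6, 10]
  [7, 8, 0, 0, 2, 3, 5]
  [7, 13, 5, 0, 7, 5, 7]
  [10, 9, 3, 3, 0, 1, 8]
  [9, 10, 2, 2, 4, 0, 7]
  [5, 2, 1, 0, 3, 4, 0]
D(6):
  [0, 6, -2, -2, 0, -1, 2]
  [12, 0, 5, 5, 5, 6, 10]
  [7, 8, 0, 0, 2, 3, 5]
  [7, 13, 5, 0, 7, 5, 7]
  [10, 9, 3, 3, 0, 1, 8]
  [9, 10, 2, 2, 4, 0, 7]
  [5, 2, 1, 0, 3, 4, 0]
D(7):
  [0, 4, -2, -2, 0, -1, 2]
  [12, 0, 5, 5, 5, 6, 10]
  [7, 7, 0, 0, 2, 3, 5]
  [7, 9, 5, 0, 7, 5, 7]
  [10, 9, 3, 3, 0, 1, 8]
  [9, 9, 2, 2, 4, 0, 7]
  [5, 2, 1, 0, 3, 4, 0]
Answer: C* = [[0, 4, -2, -2, 0, -1, 2], [12, 0, 5, 5, 5, 6, 10], [7, 7, 0, 0, 2, 3, 5], [7, 9, 5, 0, 7, 5, 7], [10, 9, 3, 3, 0, 1, 8], [9, 9, 2, 2, 4, 0, 7], [5, 2, 1, 0, 3, 4, 0]]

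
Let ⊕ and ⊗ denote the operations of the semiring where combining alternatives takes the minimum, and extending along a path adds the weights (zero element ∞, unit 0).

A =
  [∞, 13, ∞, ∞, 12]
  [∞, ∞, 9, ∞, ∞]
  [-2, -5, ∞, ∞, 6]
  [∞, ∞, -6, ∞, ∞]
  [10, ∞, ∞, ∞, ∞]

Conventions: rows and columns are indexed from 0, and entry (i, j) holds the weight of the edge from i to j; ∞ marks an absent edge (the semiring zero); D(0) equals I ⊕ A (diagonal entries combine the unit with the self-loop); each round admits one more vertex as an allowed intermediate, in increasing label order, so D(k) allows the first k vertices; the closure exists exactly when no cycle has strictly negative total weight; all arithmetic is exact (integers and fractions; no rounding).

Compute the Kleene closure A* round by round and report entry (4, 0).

D(0):
  [0, 13, ∞, ∞, 12]
  [∞, 0, 9, ∞, ∞]
  [-2, -5, 0, ∞, 6]
  [∞, ∞, -6, 0, ∞]
  [10, ∞, ∞, ∞, 0]
D(1):
  [0, 13, ∞, ∞, 12]
  [∞, 0, 9, ∞, ∞]
  [-2, -5, 0, ∞, 6]
  [∞, ∞, -6, 0, ∞]
  [10, 23, ∞, ∞, 0]
D(2):
  [0, 13, 22, ∞, 12]
  [∞, 0, 9, ∞, ∞]
  [-2, -5, 0, ∞, 6]
  [∞, ∞, -6, 0, ∞]
  [10, 23, 32, ∞, 0]
D(3):
  [0, 13, 22, ∞, 12]
  [7, 0, 9, ∞, 15]
  [-2, -5, 0, ∞, 6]
  [-8, -11, -6, 0, 0]
  [10, 23, 32, ∞, 0]
D(4):
  [0, 13, 22, ∞, 12]
  [7, 0, 9, ∞, 15]
  [-2, -5, 0, ∞, 6]
  [-8, -11, -6, 0, 0]
  [10, 23, 32, ∞, 0]
D(5):
  [0, 13, 22, ∞, 12]
  [7, 0, 9, ∞, 15]
  [-2, -5, 0, ∞, 6]
  [-8, -11, -6, 0, 0]
  [10, 23, 32, ∞, 0]
Answer: A*[4][0] = 10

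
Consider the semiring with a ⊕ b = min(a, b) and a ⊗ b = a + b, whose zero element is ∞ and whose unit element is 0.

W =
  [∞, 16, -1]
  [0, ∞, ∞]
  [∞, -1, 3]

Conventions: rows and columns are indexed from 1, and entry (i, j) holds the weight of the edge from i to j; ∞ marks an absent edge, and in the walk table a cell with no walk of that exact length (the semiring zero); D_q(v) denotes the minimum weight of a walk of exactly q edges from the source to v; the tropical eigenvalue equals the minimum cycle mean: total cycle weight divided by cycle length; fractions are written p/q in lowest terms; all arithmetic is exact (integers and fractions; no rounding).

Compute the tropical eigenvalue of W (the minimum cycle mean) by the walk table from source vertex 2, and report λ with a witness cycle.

q=0: [∞, 0, ∞]
q=1: [0, ∞, ∞]
q=2: [∞, 16, -1]
q=3: [16, -2, 2]
Optimal cycle mean attained by: cycle 1->3->2->1, total (-1) + (-1) + 0, length 3.
Answer: λ = -2/3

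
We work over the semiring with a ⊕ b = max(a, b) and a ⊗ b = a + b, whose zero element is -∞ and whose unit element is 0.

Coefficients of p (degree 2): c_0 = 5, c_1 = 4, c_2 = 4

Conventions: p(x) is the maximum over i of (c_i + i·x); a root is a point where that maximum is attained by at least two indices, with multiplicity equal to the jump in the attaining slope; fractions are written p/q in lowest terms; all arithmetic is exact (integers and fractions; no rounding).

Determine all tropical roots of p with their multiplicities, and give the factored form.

hull edge (i=0, c=5) to (i=2, c=4): slope -1/2, span 2
Factored form: p(x) = 4 ⊗ (x ⊕ 1/2) ⊗ (x ⊕ 1/2)
Answer: roots = 1/2 (mult 2)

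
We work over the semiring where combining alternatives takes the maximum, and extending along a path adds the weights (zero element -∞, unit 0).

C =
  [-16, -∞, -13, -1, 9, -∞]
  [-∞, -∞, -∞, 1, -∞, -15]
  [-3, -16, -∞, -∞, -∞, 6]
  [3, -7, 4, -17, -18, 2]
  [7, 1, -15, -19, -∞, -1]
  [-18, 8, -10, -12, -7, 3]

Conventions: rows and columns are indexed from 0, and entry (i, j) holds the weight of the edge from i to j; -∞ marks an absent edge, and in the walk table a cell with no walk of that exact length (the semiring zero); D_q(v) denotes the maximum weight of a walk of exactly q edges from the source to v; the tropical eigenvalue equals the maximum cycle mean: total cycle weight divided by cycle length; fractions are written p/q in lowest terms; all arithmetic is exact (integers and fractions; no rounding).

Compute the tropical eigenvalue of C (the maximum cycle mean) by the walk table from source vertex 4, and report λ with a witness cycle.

q=0: [-∞, -∞, -∞, -∞, 0, -∞]
q=1: [7, 1, -15, -19, -∞, -1]
q=2: [-9, 7, -6, 6, 16, 2]
q=3: [23, 17, 10, 8, 0, 15]
q=4: [11, 23, 12, 22, 32, 18]
q=5: [39, 33, 26, 24, 20, 31]
q=6: [27, 39, 28, 38, 48, 34]
Optimal cycle mean attained by: cycle 0->4->0, total 9 + 7, length 2.
Answer: λ = 8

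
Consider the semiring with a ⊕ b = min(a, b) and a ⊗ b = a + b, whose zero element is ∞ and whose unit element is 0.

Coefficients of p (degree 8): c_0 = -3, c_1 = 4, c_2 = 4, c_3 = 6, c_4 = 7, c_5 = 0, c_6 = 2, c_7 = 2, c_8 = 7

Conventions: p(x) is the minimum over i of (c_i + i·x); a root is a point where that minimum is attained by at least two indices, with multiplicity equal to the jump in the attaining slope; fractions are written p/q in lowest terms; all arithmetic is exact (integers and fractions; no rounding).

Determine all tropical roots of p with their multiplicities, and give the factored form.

hull edge (i=0, c=-3) to (i=5, c=0): slope 3/5, span 5
hull edge (i=5, c=0) to (i=7, c=2): slope 1, span 2
hull edge (i=7, c=2) to (i=8, c=7): slope 5, span 1
Factored form: p(x) = 7 ⊗ (x ⊕ (-5)) ⊗ (x ⊕ (-1)) ⊗ (x ⊕ (-1)) ⊗ (x ⊕ (-3/5)) ⊗ (x ⊕ (-3/5)) ⊗ (x ⊕ (-3/5)) ⊗ (x ⊕ (-3/5)) ⊗ (x ⊕ (-3/5))
Answer: roots = -5 (mult 1), -1 (mult 2), -3/5 (mult 5)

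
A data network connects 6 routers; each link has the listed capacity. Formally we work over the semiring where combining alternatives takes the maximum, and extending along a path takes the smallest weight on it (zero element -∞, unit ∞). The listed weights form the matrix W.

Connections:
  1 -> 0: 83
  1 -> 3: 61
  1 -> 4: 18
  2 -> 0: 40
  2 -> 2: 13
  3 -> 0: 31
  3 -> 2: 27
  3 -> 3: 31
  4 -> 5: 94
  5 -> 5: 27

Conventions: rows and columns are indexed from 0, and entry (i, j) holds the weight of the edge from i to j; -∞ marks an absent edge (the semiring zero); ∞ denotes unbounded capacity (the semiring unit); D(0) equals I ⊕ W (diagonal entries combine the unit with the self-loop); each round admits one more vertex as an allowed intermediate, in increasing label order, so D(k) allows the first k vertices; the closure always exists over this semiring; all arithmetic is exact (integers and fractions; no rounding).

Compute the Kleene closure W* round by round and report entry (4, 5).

D(0):
  [∞, -∞, -∞, -∞, -∞, -∞]
  [83, ∞, -∞, 61, 18, -∞]
  [40, -∞, ∞, -∞, -∞, -∞]
  [31, -∞, 27, ∞, -∞, -∞]
  [-∞, -∞, -∞, -∞, ∞, 94]
  [-∞, -∞, -∞, -∞, -∞, ∞]
D(1):
  [∞, -∞, -∞, -∞, -∞, -∞]
  [83, ∞, -∞, 61, 18, -∞]
  [40, -∞, ∞, -∞, -∞, -∞]
  [31, -∞, 27, ∞, -∞, -∞]
  [-∞, -∞, -∞, -∞, ∞, 94]
  [-∞, -∞, -∞, -∞, -∞, ∞]
D(2):
  [∞, -∞, -∞, -∞, -∞, -∞]
  [83, ∞, -∞, 61, 18, -∞]
  [40, -∞, ∞, -∞, -∞, -∞]
  [31, -∞, 27, ∞, -∞, -∞]
  [-∞, -∞, -∞, -∞, ∞, 94]
  [-∞, -∞, -∞, -∞, -∞, ∞]
D(3):
  [∞, -∞, -∞, -∞, -∞, -∞]
  [83, ∞, -∞, 61, 18, -∞]
  [40, -∞, ∞, -∞, -∞, -∞]
  [31, -∞, 27, ∞, -∞, -∞]
  [-∞, -∞, -∞, -∞, ∞, 94]
  [-∞, -∞, -∞, -∞, -∞, ∞]
D(4):
  [∞, -∞, -∞, -∞, -∞, -∞]
  [83, ∞, 27, 61, 18, -∞]
  [40, -∞, ∞, -∞, -∞, -∞]
  [31, -∞, 27, ∞, -∞, -∞]
  [-∞, -∞, -∞, -∞, ∞, 94]
  [-∞, -∞, -∞, -∞, -∞, ∞]
D(5):
  [∞, -∞, -∞, -∞, -∞, -∞]
  [83, ∞, 27, 61, 18, 18]
  [40, -∞, ∞, -∞, -∞, -∞]
  [31, -∞, 27, ∞, -∞, -∞]
  [-∞, -∞, -∞, -∞, ∞, 94]
  [-∞, -∞, -∞, -∞, -∞, ∞]
D(6):
  [∞, -∞, -∞, -∞, -∞, -∞]
  [83, ∞, 27, 61, 18, 18]
  [40, -∞, ∞, -∞, -∞, -∞]
  [31, -∞, 27, ∞, -∞, -∞]
  [-∞, -∞, -∞, -∞, ∞, 94]
  [-∞, -∞, -∞, -∞, -∞, ∞]
Answer: W*[4][5] = 94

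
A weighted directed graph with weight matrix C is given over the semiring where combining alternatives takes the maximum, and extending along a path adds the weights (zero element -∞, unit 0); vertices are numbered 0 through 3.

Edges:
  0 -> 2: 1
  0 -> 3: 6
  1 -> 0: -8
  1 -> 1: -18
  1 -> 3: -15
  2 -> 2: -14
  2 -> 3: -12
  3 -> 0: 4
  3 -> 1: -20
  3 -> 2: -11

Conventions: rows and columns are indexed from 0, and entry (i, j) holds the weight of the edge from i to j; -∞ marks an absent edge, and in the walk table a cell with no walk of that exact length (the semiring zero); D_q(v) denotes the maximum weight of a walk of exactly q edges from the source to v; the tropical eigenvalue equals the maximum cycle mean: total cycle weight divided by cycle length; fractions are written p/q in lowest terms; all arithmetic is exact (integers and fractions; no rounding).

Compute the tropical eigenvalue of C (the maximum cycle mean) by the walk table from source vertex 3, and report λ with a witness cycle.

q=0: [-∞, -∞, -∞, 0]
q=1: [4, -20, -11, -∞]
q=2: [-28, -38, 5, 10]
q=3: [14, -10, -1, -7]
q=4: [-3, -27, 15, 20]
Optimal cycle mean attained by: cycle 0->3->0, total 6 + 4, length 2.
Answer: λ = 5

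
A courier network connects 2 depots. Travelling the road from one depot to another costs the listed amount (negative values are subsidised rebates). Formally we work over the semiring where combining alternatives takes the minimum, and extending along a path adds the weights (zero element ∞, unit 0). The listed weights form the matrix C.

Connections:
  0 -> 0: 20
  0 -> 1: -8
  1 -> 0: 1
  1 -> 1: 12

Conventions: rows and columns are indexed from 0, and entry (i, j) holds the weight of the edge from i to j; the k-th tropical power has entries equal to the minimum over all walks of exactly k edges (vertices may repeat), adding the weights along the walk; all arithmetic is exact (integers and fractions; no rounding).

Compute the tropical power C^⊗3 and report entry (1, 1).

C^⊗2:
  [-7, 4]
  [13, -7]
C^⊗3:
  [5, -15]
  [-6, 5]
Key observation: the optimum is the walk 1->0->1->1, with weight 1 + (-8) + 12 = 5.
Optimal value attained by: walk 1->0->1->1.
Answer: (C^⊗3)[1][1] = 5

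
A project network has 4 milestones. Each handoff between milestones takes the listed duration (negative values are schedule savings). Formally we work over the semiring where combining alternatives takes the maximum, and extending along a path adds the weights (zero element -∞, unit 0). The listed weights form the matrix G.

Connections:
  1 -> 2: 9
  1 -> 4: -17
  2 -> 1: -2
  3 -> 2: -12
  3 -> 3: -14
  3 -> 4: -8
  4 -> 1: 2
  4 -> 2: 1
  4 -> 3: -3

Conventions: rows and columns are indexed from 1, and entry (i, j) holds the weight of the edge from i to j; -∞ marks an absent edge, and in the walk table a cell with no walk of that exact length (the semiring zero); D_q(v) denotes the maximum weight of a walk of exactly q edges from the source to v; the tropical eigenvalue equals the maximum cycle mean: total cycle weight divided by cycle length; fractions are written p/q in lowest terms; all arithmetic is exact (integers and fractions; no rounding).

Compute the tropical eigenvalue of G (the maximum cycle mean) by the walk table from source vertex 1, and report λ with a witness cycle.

q=0: [0, -∞, -∞, -∞]
q=1: [-∞, 9, -∞, -17]
q=2: [7, -16, -20, -∞]
q=3: [-18, 16, -34, -10]
q=4: [14, -9, -13, -35]
Optimal cycle mean attained by: cycle 1->2->1, total 9 + (-2), length 2.
Answer: λ = 7/2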